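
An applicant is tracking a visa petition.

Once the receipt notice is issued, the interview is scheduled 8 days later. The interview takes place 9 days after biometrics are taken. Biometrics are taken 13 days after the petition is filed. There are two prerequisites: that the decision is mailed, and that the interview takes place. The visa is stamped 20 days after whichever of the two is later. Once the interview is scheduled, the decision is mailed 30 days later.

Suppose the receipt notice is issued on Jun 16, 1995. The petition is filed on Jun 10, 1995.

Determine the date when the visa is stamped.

Aug 13, 1995

The receipt notice is issued: Jun 16, 1995.
The interview is scheduled: Jun 16, 1995 + 8 days = Jun 24, 1995.
The decision is mailed: Jun 24, 1995 + 30 days = Jul 24, 1995.
The petition is filed: Jun 10, 1995.
Biometrics are taken: Jun 10, 1995 + 13 days = Jun 23, 1995.
The interview takes place: Jun 23, 1995 + 9 days = Jul 2, 1995.
Both prerequisites met — the decision is mailed (Jul 24, 1995), the interview takes place (Jul 2, 1995); the later is Jul 24, 1995.
The visa is stamped: Jul 24, 1995 + 20 days = Aug 13, 1995.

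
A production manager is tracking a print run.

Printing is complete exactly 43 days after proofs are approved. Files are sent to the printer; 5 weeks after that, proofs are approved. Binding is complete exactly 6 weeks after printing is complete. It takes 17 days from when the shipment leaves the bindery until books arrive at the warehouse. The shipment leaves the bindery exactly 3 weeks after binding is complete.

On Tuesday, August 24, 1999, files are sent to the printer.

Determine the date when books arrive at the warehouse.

Saturday, January 29, 2000

Files are sent to the printer: Aug 24, 1999.
Proofs are approved: Aug 24, 1999 + 5 weeks = Sep 28, 1999.
Printing is complete: Sep 28, 1999 + 43 days = Nov 10, 1999.
Binding is complete: Nov 10, 1999 + 6 weeks = Dec 22, 1999.
The shipment leaves the bindery: Dec 22, 1999 + 3 weeks = Jan 12, 2000.
Books arrive at the warehouse: Jan 12, 2000 + 17 days = Jan 29, 2000.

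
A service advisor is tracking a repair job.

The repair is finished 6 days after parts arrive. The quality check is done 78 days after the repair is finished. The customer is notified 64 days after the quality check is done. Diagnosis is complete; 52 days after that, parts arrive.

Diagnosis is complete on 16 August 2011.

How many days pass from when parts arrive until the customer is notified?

148 days

Causal path: parts arrive → the repair is finished → the quality check is done → the customer is notified.
Total delay along the path: 6 + 78 + 64 = 148 days.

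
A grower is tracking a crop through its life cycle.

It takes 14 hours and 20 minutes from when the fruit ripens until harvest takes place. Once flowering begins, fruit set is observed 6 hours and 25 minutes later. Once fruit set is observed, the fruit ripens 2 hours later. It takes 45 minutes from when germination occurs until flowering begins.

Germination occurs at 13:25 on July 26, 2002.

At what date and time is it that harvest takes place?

12:55 on July 27, 2002

Germination occurs: 13:25 Jul 26, 2002.
Flowering begins: 13:25 Jul 26, 2002 + 45m = 14:10 Jul 26, 2002.
Fruit set is observed: 14:10 Jul 26, 2002 + 6h25m = 20:35 Jul 26, 2002.
The fruit ripens: 20:35 Jul 26, 2002 + 2h = 22:35 Jul 26, 2002.
Harvest takes place: 22:35 Jul 26, 2002 + 14h20m = 12:55 Jul 27, 2002.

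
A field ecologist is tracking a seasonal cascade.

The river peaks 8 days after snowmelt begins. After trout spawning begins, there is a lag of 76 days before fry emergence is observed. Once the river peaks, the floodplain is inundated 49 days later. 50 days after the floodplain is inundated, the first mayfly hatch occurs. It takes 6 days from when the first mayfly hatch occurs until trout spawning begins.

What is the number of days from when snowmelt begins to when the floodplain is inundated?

57 days

Causal path: snowmelt begins → the river peaks → the floodplain is inundated.
Total delay along the path: 8 + 49 = 57 days.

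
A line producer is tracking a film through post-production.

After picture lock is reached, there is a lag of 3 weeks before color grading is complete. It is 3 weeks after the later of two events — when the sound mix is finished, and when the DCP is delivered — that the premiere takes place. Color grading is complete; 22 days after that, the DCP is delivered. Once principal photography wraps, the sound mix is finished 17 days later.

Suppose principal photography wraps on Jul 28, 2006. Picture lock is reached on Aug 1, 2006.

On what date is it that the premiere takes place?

Oct 4, 2006

Principal photography wraps: Jul 28, 2006.
The sound mix is finished: Jul 28, 2006 + 17 days = Aug 14, 2006.
Picture lock is reached: Aug 1, 2006.
Color grading is complete: Aug 1, 2006 + 3 weeks = Aug 22, 2006.
The DCP is delivered: Aug 22, 2006 + 22 days = Sep 13, 2006.
Both prerequisites met — the sound mix is finished (Aug 14, 2006), the DCP is delivered (Sep 13, 2006); the later is Sep 13, 2006.
The premiere takes place: Sep 13, 2006 + 3 weeks = Oct 4, 2006.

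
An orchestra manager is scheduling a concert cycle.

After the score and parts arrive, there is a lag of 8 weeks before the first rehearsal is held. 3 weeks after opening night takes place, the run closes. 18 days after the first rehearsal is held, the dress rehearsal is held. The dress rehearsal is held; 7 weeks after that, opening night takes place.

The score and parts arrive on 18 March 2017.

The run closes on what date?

The score and parts arrive: Mar 18, 2017.
The first rehearsal is held: Mar 18, 2017 + 8 weeks = May 13, 2017.
The dress rehearsal is held: May 13, 2017 + 18 days = May 31, 2017.
Opening night takes place: May 31, 2017 + 7 weeks = Jul 19, 2017.
The run closes: Jul 19, 2017 + 3 weeks = Aug 9, 2017.

9 August 2017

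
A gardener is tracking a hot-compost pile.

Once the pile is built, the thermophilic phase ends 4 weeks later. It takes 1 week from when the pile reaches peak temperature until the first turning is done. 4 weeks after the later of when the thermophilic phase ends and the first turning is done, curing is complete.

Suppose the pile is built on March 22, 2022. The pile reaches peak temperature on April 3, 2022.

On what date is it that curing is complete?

The pile is built: Mar 22, 2022.
The thermophilic phase ends: Mar 22, 2022 + 4 weeks = Apr 19, 2022.
The pile reaches peak temperature: Apr 3, 2022.
The first turning is done: Apr 3, 2022 + 1 week = Apr 10, 2022.
Both prerequisites met — the thermophilic phase ends (Apr 19, 2022), the first turning is done (Apr 10, 2022); the later is Apr 19, 2022.
Curing is complete: Apr 19, 2022 + 4 weeks = May 17, 2022.

May 17, 2022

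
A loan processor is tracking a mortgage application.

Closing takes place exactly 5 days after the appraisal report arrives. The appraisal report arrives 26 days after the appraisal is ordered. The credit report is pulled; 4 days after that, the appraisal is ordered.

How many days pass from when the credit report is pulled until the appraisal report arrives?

30 days

Causal path: the credit report is pulled → the appraisal is ordered → the appraisal report arrives.
Total delay along the path: 4 + 26 = 30 days.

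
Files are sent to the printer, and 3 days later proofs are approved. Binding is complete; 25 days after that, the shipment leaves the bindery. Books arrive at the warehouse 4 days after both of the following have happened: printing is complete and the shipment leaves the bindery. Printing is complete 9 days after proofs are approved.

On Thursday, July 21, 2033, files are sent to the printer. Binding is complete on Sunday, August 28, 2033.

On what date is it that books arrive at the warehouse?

Monday, September 26, 2033

Files are sent to the printer: Jul 21, 2033.
Proofs are approved: Jul 21, 2033 + 3 days = Jul 24, 2033.
Printing is complete: Jul 24, 2033 + 9 days = Aug 2, 2033.
Binding is complete: Aug 28, 2033.
The shipment leaves the bindery: Aug 28, 2033 + 25 days = Sep 22, 2033.
Both prerequisites met — printing is complete (Aug 2, 2033), the shipment leaves the bindery (Sep 22, 2033); the later is Sep 22, 2033.
Books arrive at the warehouse: Sep 22, 2033 + 4 days = Sep 26, 2033.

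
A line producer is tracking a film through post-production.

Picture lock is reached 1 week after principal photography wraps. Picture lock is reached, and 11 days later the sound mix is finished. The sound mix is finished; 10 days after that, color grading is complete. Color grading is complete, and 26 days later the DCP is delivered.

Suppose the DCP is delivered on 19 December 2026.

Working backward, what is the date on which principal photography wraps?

The DCP is delivered: Dec 19, 2026.
Color grading is complete: Dec 19, 2026 − 26 days = Nov 23, 2026.
The sound mix is finished: Nov 23, 2026 − 10 days = Nov 13, 2026.
Picture lock is reached: Nov 13, 2026 − 11 days = Nov 2, 2026.
Principal photography wraps: Nov 2, 2026 − 1 week = Oct 26, 2026.

26 October 2026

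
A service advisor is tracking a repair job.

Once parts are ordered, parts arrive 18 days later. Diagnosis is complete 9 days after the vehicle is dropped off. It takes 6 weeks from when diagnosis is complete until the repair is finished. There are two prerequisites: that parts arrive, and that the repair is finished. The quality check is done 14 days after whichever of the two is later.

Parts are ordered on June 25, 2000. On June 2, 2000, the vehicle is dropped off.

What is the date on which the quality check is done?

August 6, 2000

Parts are ordered: Jun 25, 2000.
Parts arrive: Jun 25, 2000 + 18 days = Jul 13, 2000.
The vehicle is dropped off: Jun 2, 2000.
Diagnosis is complete: Jun 2, 2000 + 9 days = Jun 11, 2000.
The repair is finished: Jun 11, 2000 + 6 weeks = Jul 23, 2000.
Both prerequisites met — parts arrive (Jul 13, 2000), the repair is finished (Jul 23, 2000); the later is Jul 23, 2000.
The quality check is done: Jul 23, 2000 + 14 days = Aug 6, 2000.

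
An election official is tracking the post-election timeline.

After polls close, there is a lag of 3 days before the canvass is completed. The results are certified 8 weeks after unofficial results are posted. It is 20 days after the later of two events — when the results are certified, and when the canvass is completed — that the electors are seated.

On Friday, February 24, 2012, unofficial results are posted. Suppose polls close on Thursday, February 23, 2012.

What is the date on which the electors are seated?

Thursday, May 10, 2012

Unofficial results are posted: Feb 24, 2012.
The results are certified: Feb 24, 2012 + 8 weeks = Apr 20, 2012.
Polls close: Feb 23, 2012.
The canvass is completed: Feb 23, 2012 + 3 days = Feb 26, 2012.
Both prerequisites met — the results are certified (Apr 20, 2012), the canvass is completed (Feb 26, 2012); the later is Apr 20, 2012.
The electors are seated: Apr 20, 2012 + 20 days = May 10, 2012.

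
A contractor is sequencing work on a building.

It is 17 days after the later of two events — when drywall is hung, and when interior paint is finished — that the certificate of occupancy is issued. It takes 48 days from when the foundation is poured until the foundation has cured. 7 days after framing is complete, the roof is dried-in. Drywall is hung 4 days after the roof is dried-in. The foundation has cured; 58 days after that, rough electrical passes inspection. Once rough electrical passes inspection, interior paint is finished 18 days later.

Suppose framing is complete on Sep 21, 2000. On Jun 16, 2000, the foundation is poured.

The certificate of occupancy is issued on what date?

Framing is complete: Sep 21, 2000.
The roof is dried-in: Sep 21, 2000 + 7 days = Sep 28, 2000.
Drywall is hung: Sep 28, 2000 + 4 days = Oct 2, 2000.
The foundation is poured: Jun 16, 2000.
The foundation has cured: Jun 16, 2000 + 48 days = Aug 3, 2000.
Rough electrical passes inspection: Aug 3, 2000 + 58 days = Sep 30, 2000.
Interior paint is finished: Sep 30, 2000 + 18 days = Oct 18, 2000.
Both prerequisites met — drywall is hung (Oct 2, 2000), interior paint is finished (Oct 18, 2000); the later is Oct 18, 2000.
The certificate of occupancy is issued: Oct 18, 2000 + 17 days = Nov 4, 2000.

Nov 4, 2000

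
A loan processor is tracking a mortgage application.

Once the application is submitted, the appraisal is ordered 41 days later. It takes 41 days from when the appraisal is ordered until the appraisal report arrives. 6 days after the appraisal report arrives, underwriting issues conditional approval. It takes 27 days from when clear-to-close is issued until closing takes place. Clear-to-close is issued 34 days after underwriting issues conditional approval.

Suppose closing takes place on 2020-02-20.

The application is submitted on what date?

2019-09-24

Closing takes place: Feb 20, 2020.
Clear-to-close is issued: Feb 20, 2020 − 27 days = Jan 24, 2020.
Underwriting issues conditional approval: Jan 24, 2020 − 34 days = Dec 21, 2019.
The appraisal report arrives: Dec 21, 2019 − 6 days = Dec 15, 2019.
The appraisal is ordered: Dec 15, 2019 − 41 days = Nov 4, 2019.
The application is submitted: Nov 4, 2019 − 41 days = Sep 24, 2019.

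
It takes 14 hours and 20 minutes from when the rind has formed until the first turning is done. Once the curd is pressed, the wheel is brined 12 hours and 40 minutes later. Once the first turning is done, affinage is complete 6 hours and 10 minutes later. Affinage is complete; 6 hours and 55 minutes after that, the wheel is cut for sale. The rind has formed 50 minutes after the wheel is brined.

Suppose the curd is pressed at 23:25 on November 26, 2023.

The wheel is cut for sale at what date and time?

The curd is pressed: 23:25 Nov 26, 2023.
The wheel is brined: 23:25 Nov 26, 2023 + 12h40m = 12:05 Nov 27, 2023.
The rind has formed: 12:05 Nov 27, 2023 + 50m = 12:55 Nov 27, 2023.
The first turning is done: 12:55 Nov 27, 2023 + 14h20m = 03:15 Nov 28, 2023.
Affinage is complete: 03:15 Nov 28, 2023 + 6h10m = 09:25 Nov 28, 2023.
The wheel is cut for sale: 09:25 Nov 28, 2023 + 6h55m = 16:20 Nov 28, 2023.

16:20 on November 28, 2023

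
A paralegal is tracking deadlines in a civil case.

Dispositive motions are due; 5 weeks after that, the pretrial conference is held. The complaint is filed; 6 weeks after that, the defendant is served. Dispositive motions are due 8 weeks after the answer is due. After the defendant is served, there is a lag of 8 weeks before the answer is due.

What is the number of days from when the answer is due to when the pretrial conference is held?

91 days

Causal path: the answer is due → dispositive motions are due → the pretrial conference is held.
Total delay along the path: 8 + 5 weeks = 13 weeks = 91 days.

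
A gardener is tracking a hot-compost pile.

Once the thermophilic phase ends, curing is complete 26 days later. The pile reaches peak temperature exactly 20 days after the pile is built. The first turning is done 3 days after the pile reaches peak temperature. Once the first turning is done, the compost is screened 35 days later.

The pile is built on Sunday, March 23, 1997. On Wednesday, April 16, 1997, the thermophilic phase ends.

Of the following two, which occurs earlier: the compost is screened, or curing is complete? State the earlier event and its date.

The pile is built: Mar 23, 1997.
The pile reaches peak temperature: Mar 23, 1997 + 20 days = Apr 12, 1997.
The first turning is done: Apr 12, 1997 + 3 days = Apr 15, 1997.
The compost is screened: Apr 15, 1997 + 35 days = May 20, 1997.
The thermophilic phase ends: Apr 16, 1997.
Curing is complete: Apr 16, 1997 + 26 days = May 12, 1997.
Comparing: the compost is screened on May 20, 1997 vs curing is complete on May 12, 1997. Earlier: curing is complete.

Curing is complete — Monday, May 12, 1997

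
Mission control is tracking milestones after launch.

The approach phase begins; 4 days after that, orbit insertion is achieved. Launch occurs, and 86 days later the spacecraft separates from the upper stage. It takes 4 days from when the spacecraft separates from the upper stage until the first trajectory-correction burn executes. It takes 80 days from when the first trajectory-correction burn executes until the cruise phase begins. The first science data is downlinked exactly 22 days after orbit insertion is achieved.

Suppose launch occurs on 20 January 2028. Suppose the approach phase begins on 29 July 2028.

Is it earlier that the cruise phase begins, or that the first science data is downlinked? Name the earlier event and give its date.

Launch occurs: Jan 20, 2028.
The spacecraft separates from the upper stage: Jan 20, 2028 + 86 days = Apr 15, 2028.
The first trajectory-correction burn executes: Apr 15, 2028 + 4 days = Apr 19, 2028.
The cruise phase begins: Apr 19, 2028 + 80 days = Jul 8, 2028.
The approach phase begins: Jul 29, 2028.
Orbit insertion is achieved: Jul 29, 2028 + 4 days = Aug 2, 2028.
The first science data is downlinked: Aug 2, 2028 + 22 days = Aug 24, 2028.
Comparing: the cruise phase begins on Jul 8, 2028 vs the first science data is downlinked on Aug 24, 2028. Earlier: the cruise phase begins.

The cruise phase begins — 8 July 2028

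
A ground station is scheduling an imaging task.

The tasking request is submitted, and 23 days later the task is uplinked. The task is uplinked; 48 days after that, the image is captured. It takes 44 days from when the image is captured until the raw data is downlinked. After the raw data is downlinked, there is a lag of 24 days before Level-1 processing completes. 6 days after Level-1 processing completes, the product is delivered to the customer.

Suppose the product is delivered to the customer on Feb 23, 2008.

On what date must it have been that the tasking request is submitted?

The product is delivered to the customer: Feb 23, 2008.
Level-1 processing completes: Feb 23, 2008 − 6 days = Feb 17, 2008.
The raw data is downlinked: Feb 17, 2008 − 24 days = Jan 24, 2008.
The image is captured: Jan 24, 2008 − 44 days = Dec 11, 2007.
The task is uplinked: Dec 11, 2007 − 48 days = Oct 24, 2007.
The tasking request is submitted: Oct 24, 2007 − 23 days = Oct 1, 2007.

Oct 1, 2007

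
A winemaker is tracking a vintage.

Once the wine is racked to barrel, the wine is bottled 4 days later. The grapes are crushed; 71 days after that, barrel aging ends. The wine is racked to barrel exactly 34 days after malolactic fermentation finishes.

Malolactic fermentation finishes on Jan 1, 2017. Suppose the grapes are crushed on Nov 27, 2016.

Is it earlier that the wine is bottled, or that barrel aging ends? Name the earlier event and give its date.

Malolactic fermentation finishes: Jan 1, 2017.
The wine is racked to barrel: Jan 1, 2017 + 34 days = Feb 4, 2017.
The wine is bottled: Feb 4, 2017 + 4 days = Feb 8, 2017.
The grapes are crushed: Nov 27, 2016.
Barrel aging ends: Nov 27, 2016 + 71 days = Feb 6, 2017.
Comparing: the wine is bottled on Feb 8, 2017 vs barrel aging ends on Feb 6, 2017. Earlier: barrel aging ends.

Barrel aging ends — Feb 6, 2017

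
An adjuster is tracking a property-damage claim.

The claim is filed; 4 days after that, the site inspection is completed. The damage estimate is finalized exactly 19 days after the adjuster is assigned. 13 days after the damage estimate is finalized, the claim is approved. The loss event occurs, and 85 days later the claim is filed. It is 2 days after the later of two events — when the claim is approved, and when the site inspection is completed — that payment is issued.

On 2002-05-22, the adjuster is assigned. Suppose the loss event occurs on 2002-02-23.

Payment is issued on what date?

The adjuster is assigned: May 22, 2002.
The damage estimate is finalized: May 22, 2002 + 19 days = Jun 10, 2002.
The claim is approved: Jun 10, 2002 + 13 days = Jun 23, 2002.
The loss event occurs: Feb 23, 2002.
The claim is filed: Feb 23, 2002 + 85 days = May 19, 2002.
The site inspection is completed: May 19, 2002 + 4 days = May 23, 2002.
Both prerequisites met — the claim is approved (Jun 23, 2002), the site inspection is completed (May 23, 2002); the later is Jun 23, 2002.
Payment is issued: Jun 23, 2002 + 2 days = Jun 25, 2002.

2002-06-25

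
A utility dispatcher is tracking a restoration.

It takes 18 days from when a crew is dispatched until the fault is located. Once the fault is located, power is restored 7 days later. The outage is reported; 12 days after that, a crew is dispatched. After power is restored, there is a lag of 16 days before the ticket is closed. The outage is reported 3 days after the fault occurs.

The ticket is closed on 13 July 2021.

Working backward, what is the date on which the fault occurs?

The ticket is closed: Jul 13, 2021.
Power is restored: Jul 13, 2021 − 16 days = Jun 27, 2021.
The fault is located: Jun 27, 2021 − 7 days = Jun 20, 2021.
A crew is dispatched: Jun 20, 2021 − 18 days = Jun 2, 2021.
The outage is reported: Jun 2, 2021 − 12 days = May 21, 2021.
The fault occurs: May 21, 2021 − 3 days = May 18, 2021.

18 May 2021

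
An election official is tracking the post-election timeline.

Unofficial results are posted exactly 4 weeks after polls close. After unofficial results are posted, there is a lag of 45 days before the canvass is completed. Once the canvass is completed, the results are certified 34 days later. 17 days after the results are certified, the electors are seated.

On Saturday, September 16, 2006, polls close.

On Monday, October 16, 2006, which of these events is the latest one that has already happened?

Polls close: Sep 16, 2006.
Unofficial results are posted: Sep 16, 2006 + 4 weeks = Oct 14, 2006.
The canvass is completed: Oct 14, 2006 + 45 days = Nov 28, 2006.
The results are certified: Nov 28, 2006 + 34 days = Jan 1, 2007.
The electors are seated: Jan 1, 2007 + 17 days = Jan 18, 2007.
Oct 16, 2006 falls between when unofficial results are posted (Oct 14, 2006) and when the canvass is completed (Nov 28, 2006).

Unofficial results are posted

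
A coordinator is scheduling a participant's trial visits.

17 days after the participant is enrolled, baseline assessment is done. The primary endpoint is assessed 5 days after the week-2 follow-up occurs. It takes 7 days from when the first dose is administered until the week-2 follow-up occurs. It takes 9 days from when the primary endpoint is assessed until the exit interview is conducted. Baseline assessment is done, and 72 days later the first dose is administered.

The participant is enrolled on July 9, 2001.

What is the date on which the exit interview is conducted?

The participant is enrolled: Jul 9, 2001.
Baseline assessment is done: Jul 9, 2001 + 17 days = Jul 26, 2001.
The first dose is administered: Jul 26, 2001 + 72 days = Oct 6, 2001.
The week-2 follow-up occurs: Oct 6, 2001 + 7 days = Oct 13, 2001.
The primary endpoint is assessed: Oct 13, 2001 + 5 days = Oct 18, 2001.
The exit interview is conducted: Oct 18, 2001 + 9 days = Oct 27, 2001.

October 27, 2001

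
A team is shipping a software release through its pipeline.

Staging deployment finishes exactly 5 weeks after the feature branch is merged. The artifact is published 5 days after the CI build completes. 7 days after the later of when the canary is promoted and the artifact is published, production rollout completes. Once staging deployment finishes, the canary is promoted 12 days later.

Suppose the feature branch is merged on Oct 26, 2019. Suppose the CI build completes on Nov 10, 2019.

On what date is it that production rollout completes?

Dec 19, 2019

The feature branch is merged: Oct 26, 2019.
Staging deployment finishes: Oct 26, 2019 + 5 weeks = Nov 30, 2019.
The canary is promoted: Nov 30, 2019 + 12 days = Dec 12, 2019.
The CI build completes: Nov 10, 2019.
The artifact is published: Nov 10, 2019 + 5 days = Nov 15, 2019.
Both prerequisites met — the canary is promoted (Dec 12, 2019), the artifact is published (Nov 15, 2019); the later is Dec 12, 2019.
Production rollout completes: Dec 12, 2019 + 7 days = Dec 19, 2019.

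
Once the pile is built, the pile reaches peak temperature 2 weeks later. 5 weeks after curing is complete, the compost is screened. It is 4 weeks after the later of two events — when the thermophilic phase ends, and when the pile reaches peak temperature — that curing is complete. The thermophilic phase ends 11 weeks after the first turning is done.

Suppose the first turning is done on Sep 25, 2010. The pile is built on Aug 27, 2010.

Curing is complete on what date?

Jan 8, 2011

The first turning is done: Sep 25, 2010.
The thermophilic phase ends: Sep 25, 2010 + 11 weeks = Dec 11, 2010.
The pile is built: Aug 27, 2010.
The pile reaches peak temperature: Aug 27, 2010 + 2 weeks = Sep 10, 2010.
Both prerequisites met — the thermophilic phase ends (Dec 11, 2010), the pile reaches peak temperature (Sep 10, 2010); the later is Dec 11, 2010.
Curing is complete: Dec 11, 2010 + 4 weeks = Jan 8, 2011.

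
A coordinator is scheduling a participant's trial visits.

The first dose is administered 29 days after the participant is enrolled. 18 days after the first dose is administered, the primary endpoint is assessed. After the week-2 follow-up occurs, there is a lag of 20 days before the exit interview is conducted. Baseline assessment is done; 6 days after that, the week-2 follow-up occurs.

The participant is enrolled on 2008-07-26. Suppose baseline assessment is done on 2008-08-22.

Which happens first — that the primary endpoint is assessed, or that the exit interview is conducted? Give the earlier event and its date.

The participant is enrolled: Jul 26, 2008.
The first dose is administered: Jul 26, 2008 + 29 days = Aug 24, 2008.
The primary endpoint is assessed: Aug 24, 2008 + 18 days = Sep 11, 2008.
Baseline assessment is done: Aug 22, 2008.
The week-2 follow-up occurs: Aug 22, 2008 + 6 days = Aug 28, 2008.
The exit interview is conducted: Aug 28, 2008 + 20 days = Sep 17, 2008.
Comparing: the primary endpoint is assessed on Sep 11, 2008 vs the exit interview is conducted on Sep 17, 2008. Earlier: the primary endpoint is assessed.

The primary endpoint is assessed — 2008-09-11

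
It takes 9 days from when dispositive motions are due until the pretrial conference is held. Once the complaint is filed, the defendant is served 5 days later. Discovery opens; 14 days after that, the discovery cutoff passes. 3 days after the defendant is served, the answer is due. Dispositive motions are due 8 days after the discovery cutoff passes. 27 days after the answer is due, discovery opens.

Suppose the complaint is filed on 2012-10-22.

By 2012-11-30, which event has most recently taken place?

Discovery opens

The complaint is filed: Oct 22, 2012.
The defendant is served: Oct 22, 2012 + 5 days = Oct 27, 2012.
The answer is due: Oct 27, 2012 + 3 days = Oct 30, 2012.
Discovery opens: Oct 30, 2012 + 27 days = Nov 26, 2012.
The discovery cutoff passes: Nov 26, 2012 + 14 days = Dec 10, 2012.
Dispositive motions are due: Dec 10, 2012 + 8 days = Dec 18, 2012.
The pretrial conference is held: Dec 18, 2012 + 9 days = Dec 27, 2012.
Nov 30, 2012 falls between when discovery opens (Nov 26, 2012) and when the discovery cutoff passes (Dec 10, 2012).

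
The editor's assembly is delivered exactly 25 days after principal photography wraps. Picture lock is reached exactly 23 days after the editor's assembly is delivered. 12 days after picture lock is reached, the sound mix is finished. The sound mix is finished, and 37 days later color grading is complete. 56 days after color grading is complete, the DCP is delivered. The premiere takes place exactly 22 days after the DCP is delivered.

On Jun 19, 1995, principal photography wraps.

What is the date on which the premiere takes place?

Principal photography wraps: Jun 19, 1995.
The editor's assembly is delivered: Jun 19, 1995 + 25 days = Jul 14, 1995.
Picture lock is reached: Jul 14, 1995 + 23 days = Aug 6, 1995.
The sound mix is finished: Aug 6, 1995 + 12 days = Aug 18, 1995.
Color grading is complete: Aug 18, 1995 + 37 days = Sep 24, 1995.
The DCP is delivered: Sep 24, 1995 + 56 days = Nov 19, 1995.
The premiere takes place: Nov 19, 1995 + 22 days = Dec 11, 1995.

Dec 11, 1995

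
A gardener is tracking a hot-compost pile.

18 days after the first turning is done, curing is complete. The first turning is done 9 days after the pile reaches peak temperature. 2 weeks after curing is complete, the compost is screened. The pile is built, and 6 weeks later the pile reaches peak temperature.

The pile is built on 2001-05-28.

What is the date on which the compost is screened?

The pile is built: May 28, 2001.
The pile reaches peak temperature: May 28, 2001 + 6 weeks = Jul 9, 2001.
The first turning is done: Jul 9, 2001 + 9 days = Jul 18, 2001.
Curing is complete: Jul 18, 2001 + 18 days = Aug 5, 2001.
The compost is screened: Aug 5, 2001 + 2 weeks = Aug 19, 2001.

2001-08-19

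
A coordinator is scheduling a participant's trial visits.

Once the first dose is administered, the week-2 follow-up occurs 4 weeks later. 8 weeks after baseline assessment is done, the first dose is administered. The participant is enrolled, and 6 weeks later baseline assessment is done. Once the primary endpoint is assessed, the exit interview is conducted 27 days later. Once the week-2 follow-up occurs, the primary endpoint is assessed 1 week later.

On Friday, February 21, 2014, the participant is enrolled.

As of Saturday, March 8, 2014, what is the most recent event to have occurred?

The participant is enrolled: Feb 21, 2014.
Baseline assessment is done: Feb 21, 2014 + 6 weeks = Apr 4, 2014.
The first dose is administered: Apr 4, 2014 + 8 weeks = May 30, 2014.
The week-2 follow-up occurs: May 30, 2014 + 4 weeks = Jun 27, 2014.
The primary endpoint is assessed: Jun 27, 2014 + 1 week = Jul 4, 2014.
The exit interview is conducted: Jul 4, 2014 + 27 days = Jul 31, 2014.
Mar 8, 2014 falls between when the participant is enrolled (Feb 21, 2014) and when baseline assessment is done (Apr 4, 2014).

The participant is enrolled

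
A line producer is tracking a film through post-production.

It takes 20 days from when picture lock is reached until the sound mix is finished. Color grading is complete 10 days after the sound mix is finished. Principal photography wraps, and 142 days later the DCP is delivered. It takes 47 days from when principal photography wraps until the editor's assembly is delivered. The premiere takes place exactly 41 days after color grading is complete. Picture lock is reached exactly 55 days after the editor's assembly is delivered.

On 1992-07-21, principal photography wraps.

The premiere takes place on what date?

Principal photography wraps: Jul 21, 1992.
The editor's assembly is delivered: Jul 21, 1992 + 47 days = Sep 6, 1992.
Picture lock is reached: Sep 6, 1992 + 55 days = Oct 31, 1992.
The sound mix is finished: Oct 31, 1992 + 20 days = Nov 20, 1992.
Color grading is complete: Nov 20, 1992 + 10 days = Nov 30, 1992.
The premiere takes place: Nov 30, 1992 + 41 days = Jan 10, 1993.

1993-01-10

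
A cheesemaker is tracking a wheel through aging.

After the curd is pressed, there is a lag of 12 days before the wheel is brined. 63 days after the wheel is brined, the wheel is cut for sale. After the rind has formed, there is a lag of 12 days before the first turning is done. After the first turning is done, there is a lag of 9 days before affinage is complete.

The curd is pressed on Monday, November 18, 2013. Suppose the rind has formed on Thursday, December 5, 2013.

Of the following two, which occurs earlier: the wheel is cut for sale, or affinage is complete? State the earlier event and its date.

Affinage is complete — Thursday, December 26, 2013

The curd is pressed: Nov 18, 2013.
The wheel is brined: Nov 18, 2013 + 12 days = Nov 30, 2013.
The wheel is cut for sale: Nov 30, 2013 + 63 days = Feb 1, 2014.
The rind has formed: Dec 5, 2013.
The first turning is done: Dec 5, 2013 + 12 days = Dec 17, 2013.
Affinage is complete: Dec 17, 2013 + 9 days = Dec 26, 2013.
Comparing: the wheel is cut for sale on Feb 1, 2014 vs affinage is complete on Dec 26, 2013. Earlier: affinage is complete.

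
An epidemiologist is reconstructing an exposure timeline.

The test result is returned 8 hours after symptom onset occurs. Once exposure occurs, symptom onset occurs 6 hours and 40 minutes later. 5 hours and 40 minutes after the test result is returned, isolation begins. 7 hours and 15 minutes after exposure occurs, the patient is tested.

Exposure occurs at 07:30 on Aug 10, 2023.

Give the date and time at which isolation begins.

Exposure occurs: 07:30 Aug 10, 2023.
Symptom onset occurs: 07:30 Aug 10, 2023 + 6h40m = 14:10 Aug 10, 2023.
The test result is returned: 14:10 Aug 10, 2023 + 8h = 22:10 Aug 10, 2023.
Isolation begins: 22:10 Aug 10, 2023 + 5h40m = 03:50 Aug 11, 2023.

03:50 on Aug 11, 2023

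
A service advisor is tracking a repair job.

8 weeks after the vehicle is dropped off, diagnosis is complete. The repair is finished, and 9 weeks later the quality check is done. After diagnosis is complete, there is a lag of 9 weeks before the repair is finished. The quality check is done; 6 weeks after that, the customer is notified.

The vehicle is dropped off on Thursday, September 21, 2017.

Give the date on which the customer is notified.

Thursday, May 3, 2018

The vehicle is dropped off: Sep 21, 2017.
Diagnosis is complete: Sep 21, 2017 + 8 weeks = Nov 16, 2017.
The repair is finished: Nov 16, 2017 + 9 weeks = Jan 18, 2018.
The quality check is done: Jan 18, 2018 + 9 weeks = Mar 22, 2018.
The customer is notified: Mar 22, 2018 + 6 weeks = May 3, 2018.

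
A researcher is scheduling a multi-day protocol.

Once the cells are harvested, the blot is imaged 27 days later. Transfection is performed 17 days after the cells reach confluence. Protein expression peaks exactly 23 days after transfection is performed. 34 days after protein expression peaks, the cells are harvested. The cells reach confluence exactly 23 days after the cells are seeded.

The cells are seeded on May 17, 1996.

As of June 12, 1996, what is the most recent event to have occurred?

The cells reach confluence

The cells are seeded: May 17, 1996.
The cells reach confluence: May 17, 1996 + 23 days = Jun 9, 1996.
Transfection is performed: Jun 9, 1996 + 17 days = Jun 26, 1996.
Protein expression peaks: Jun 26, 1996 + 23 days = Jul 19, 1996.
The cells are harvested: Jul 19, 1996 + 34 days = Aug 22, 1996.
The blot is imaged: Aug 22, 1996 + 27 days = Sep 18, 1996.
Jun 12, 1996 falls between when the cells reach confluence (Jun 9, 1996) and when transfection is performed (Jun 26, 1996).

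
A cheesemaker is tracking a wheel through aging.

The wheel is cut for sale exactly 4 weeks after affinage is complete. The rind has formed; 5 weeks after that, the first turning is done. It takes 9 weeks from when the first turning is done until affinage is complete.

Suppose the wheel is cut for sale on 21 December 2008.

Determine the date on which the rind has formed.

17 August 2008

The wheel is cut for sale: Dec 21, 2008.
Affinage is complete: Dec 21, 2008 − 4 weeks = Nov 23, 2008.
The first turning is done: Nov 23, 2008 − 9 weeks = Sep 21, 2008.
The rind has formed: Sep 21, 2008 − 5 weeks = Aug 17, 2008.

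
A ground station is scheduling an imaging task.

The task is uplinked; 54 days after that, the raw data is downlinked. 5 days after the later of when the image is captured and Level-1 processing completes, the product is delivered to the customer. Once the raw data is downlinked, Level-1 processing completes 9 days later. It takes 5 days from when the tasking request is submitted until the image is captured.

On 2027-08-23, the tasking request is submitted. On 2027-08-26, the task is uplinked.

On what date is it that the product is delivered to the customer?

2027-11-02

The tasking request is submitted: Aug 23, 2027.
The image is captured: Aug 23, 2027 + 5 days = Aug 28, 2027.
The task is uplinked: Aug 26, 2027.
The raw data is downlinked: Aug 26, 2027 + 54 days = Oct 19, 2027.
Level-1 processing completes: Oct 19, 2027 + 9 days = Oct 28, 2027.
Both prerequisites met — the image is captured (Aug 28, 2027), Level-1 processing completes (Oct 28, 2027); the later is Oct 28, 2027.
The product is delivered to the customer: Oct 28, 2027 + 5 days = Nov 2, 2027.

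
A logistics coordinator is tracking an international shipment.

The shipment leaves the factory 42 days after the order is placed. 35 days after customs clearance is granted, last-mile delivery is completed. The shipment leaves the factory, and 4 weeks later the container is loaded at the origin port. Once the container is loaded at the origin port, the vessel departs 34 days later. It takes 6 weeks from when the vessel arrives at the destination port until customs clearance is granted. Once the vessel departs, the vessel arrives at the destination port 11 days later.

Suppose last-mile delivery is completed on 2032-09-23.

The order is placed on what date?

2032-03-15

Last-mile delivery is completed: Sep 23, 2032.
Customs clearance is granted: Sep 23, 2032 − 35 days = Aug 19, 2032.
The vessel arrives at the destination port: Aug 19, 2032 − 6 weeks = Jul 8, 2032.
The vessel departs: Jul 8, 2032 − 11 days = Jun 27, 2032.
The container is loaded at the origin port: Jun 27, 2032 − 34 days = May 24, 2032.
The shipment leaves the factory: May 24, 2032 − 4 weeks = Apr 26, 2032.
The order is placed: Apr 26, 2032 − 42 days = Mar 15, 2032.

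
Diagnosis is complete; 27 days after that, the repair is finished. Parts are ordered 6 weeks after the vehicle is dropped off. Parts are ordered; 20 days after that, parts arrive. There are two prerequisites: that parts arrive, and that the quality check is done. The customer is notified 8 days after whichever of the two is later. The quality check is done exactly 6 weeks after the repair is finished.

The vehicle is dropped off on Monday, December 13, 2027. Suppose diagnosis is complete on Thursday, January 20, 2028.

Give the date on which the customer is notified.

Thursday, April 6, 2028

The vehicle is dropped off: Dec 13, 2027.
Parts are ordered: Dec 13, 2027 + 6 weeks = Jan 24, 2028.
Parts arrive: Jan 24, 2028 + 20 days = Feb 13, 2028.
Diagnosis is complete: Jan 20, 2028.
The repair is finished: Jan 20, 2028 + 27 days = Feb 16, 2028.
The quality check is done: Feb 16, 2028 + 6 weeks = Mar 29, 2028.
Both prerequisites met — parts arrive (Feb 13, 2028), the quality check is done (Mar 29, 2028); the later is Mar 29, 2028.
The customer is notified: Mar 29, 2028 + 8 days = Apr 6, 2028.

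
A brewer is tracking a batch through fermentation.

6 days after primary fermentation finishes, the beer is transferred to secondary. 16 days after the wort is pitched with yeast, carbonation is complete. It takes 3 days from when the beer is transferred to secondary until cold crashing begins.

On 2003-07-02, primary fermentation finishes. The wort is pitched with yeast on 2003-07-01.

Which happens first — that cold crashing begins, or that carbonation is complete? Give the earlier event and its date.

Cold crashing begins — 2003-07-11

Primary fermentation finishes: Jul 2, 2003.
The beer is transferred to secondary: Jul 2, 2003 + 6 days = Jul 8, 2003.
Cold crashing begins: Jul 8, 2003 + 3 days = Jul 11, 2003.
The wort is pitched with yeast: Jul 1, 2003.
Carbonation is complete: Jul 1, 2003 + 16 days = Jul 17, 2003.
Comparing: cold crashing begins on Jul 11, 2003 vs carbonation is complete on Jul 17, 2003. Earlier: cold crashing begins.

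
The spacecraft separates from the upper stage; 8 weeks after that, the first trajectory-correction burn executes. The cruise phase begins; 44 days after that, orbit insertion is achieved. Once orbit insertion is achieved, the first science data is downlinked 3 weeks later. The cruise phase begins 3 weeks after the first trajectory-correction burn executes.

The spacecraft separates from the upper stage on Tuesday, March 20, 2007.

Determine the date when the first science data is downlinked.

Thursday, August 9, 2007

The spacecraft separates from the upper stage: Mar 20, 2007.
The first trajectory-correction burn executes: Mar 20, 2007 + 8 weeks = May 15, 2007.
The cruise phase begins: May 15, 2007 + 3 weeks = Jun 5, 2007.
Orbit insertion is achieved: Jun 5, 2007 + 44 days = Jul 19, 2007.
The first science data is downlinked: Jul 19, 2007 + 3 weeks = Aug 9, 2007.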